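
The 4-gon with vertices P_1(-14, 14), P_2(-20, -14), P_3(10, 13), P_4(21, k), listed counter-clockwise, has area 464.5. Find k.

Write out the shoelace sum; only the two edges meeting at P_4 involve k:
2·Area = [(10·k − 21·13) + (21·14 − (-14)·k)] + 356
       = 24·k + 377 = 929
⇒ k = 23.

23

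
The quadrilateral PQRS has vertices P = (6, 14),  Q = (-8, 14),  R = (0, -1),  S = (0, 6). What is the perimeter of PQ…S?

|PQ| = √((-14)² + (0)²) = √196 = 14
|QR| = √((8)² + (-15)²) = √289 = 17
|RS| = √((0)² + (7)²) = √49 = 7
|SP| = √((6)² + (8)²) = √100 = 10
Perimeter = 14 + 17 + 7 + 10 = 48.

48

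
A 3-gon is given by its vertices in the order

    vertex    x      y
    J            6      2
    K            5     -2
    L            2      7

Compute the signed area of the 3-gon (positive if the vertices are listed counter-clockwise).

-10.5

Σ = (-22) + (39) + (-38) = -21
Signed area = Σ/2 = -10.5 (negative ⇒ clockwise traversal).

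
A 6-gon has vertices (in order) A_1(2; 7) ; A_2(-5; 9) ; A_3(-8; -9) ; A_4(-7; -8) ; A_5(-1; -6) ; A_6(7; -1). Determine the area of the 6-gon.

A_1→A_2: (2)(9) − (-5)(7) = 53
A_2→A_3: (-5)(-9) − (-8)(9) = 117
A_3→A_4: (-8)(-8) − (-7)(-9) = 1
A_4→A_5: (-7)(-6) − (-1)(-8) = 34
A_5→A_6: (-1)(-1) − (7)(-6) = 43
A_6→A_1: (7)(7) − (2)(-1) = 51
Σ = 299
Area = |Σ|/2 = 149.5.

149.5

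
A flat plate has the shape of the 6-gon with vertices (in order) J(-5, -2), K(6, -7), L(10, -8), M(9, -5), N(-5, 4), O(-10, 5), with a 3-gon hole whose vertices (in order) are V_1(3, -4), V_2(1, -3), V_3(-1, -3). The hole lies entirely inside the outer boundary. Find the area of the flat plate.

80

Outer boundary:
Apply Gauss's area formula: 2A = Σ (x_i·y_{i+1} − x_{i+1}·y_i), indices taken mod 6.
Σ = (47) + (22) + (22) + (11) + (15) + (45) = 162
Area = |Σ|/2 = 81.
Hole:
Apply the shoelace (surveyor's) formula: 2A = Σ (x_i·y_{i+1} − x_{i+1}·y_i), indices taken mod 3.
Σ = (-5) + (-6) + (13) = 2
Area = |Σ|/2 = 1.
Net area = 81 − 1 = 80.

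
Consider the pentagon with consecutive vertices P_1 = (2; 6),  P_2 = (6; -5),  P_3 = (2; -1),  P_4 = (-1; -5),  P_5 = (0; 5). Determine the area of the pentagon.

34

Apply Gauss's area formula: 2A = Σ (x_i·y_{i+1} − x_{i+1}·y_i), indices taken mod 5.
Cross-terms: -46, 4, -11, -5, -10  ⇒  Σ = -68
Area = |Σ|/2 = 34.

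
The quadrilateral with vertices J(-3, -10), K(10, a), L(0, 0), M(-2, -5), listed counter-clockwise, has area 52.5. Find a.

0

The doubled signed area Σ (x_i y_{i+1} − x_{i+1} y_i) is linear in a.
With a=0 it equals 105; the coefficient of a is -3 (from the two edges through K).
So -3·a + 105 = 2·52.5 = 105 ⇒ a = 0.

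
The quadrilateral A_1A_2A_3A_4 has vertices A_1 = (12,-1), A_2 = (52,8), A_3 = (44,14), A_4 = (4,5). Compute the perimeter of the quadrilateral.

|A_1A_2| = √((40)² + (9)²) = √1681 = 41
|A_2A_3| = √((-8)² + (6)²) = √100 = 10
|A_3A_4| = √((-40)² + (-9)²) = √1681 = 41
|A_4A_1| = √((8)² + (-6)²) = √100 = 10
Perimeter = 41 + 10 + 41 + 10 = 102.

102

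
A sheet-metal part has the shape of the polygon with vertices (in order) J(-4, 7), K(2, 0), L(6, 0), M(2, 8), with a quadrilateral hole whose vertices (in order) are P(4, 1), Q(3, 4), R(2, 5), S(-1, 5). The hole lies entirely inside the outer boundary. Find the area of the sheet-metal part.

33

Outer boundary:
Apply the shoelace (surveyor's) formula: 2A = Σ (x_i·y_{i+1} − x_{i+1}·y_i), indices taken mod 4.
Σ = (-14) + (0) + (48) + (46) = 80
Area = |Σ|/2 = 40.
Hole:
Apply the shoelace formula: 2A = Σ (x_i·y_{i+1} − x_{i+1}·y_i), indices taken mod 4.
P→Q: (4)(4) − (3)(1) = 13
Q→R: (3)(5) − (2)(4) = 7
R→S: (2)(5) − (-1)(5) = 15
S→P: (-1)(1) − (4)(5) = -21
Σ = 14
Area = |Σ|/2 = 7.
Net area = 40 − 7 = 33.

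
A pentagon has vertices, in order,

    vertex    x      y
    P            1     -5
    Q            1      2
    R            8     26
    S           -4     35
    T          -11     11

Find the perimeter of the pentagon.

|PQ| = √((0)² + (7)²) = √49 = 7
|QR| = √((7)² + (24)²) = √625 = 25
|RS| = √((-12)² + (9)²) = √225 = 15
|ST| = √((-7)² + (-24)²) = √625 = 25
|TP| = √((12)² + (-16)²) = √400 = 20
Perimeter = 7 + 25 + 15 + 25 + 20 = 92.

92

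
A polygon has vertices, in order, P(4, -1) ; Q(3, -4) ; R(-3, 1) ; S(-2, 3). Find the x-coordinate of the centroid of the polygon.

76/117

Apply the shoelace formula. First the cross-terms c_i = x_i·y_{i+1} − x_{i+1}·y_i:
  -13, -9, -7, -10  ⇒  2A = -39, A = -19.5.
Then Σ (x_i + x_{i+1})·c_i = -76, so x̄ = -76 / (6·(-19.5)) = 76/117.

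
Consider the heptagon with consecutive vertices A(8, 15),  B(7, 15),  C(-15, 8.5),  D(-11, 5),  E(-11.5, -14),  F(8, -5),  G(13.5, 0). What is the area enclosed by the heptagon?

A→B: (8)(15) − (7)(15) = 15
B→C: (7)(8.5) − (-15)(15) = 284.5
C→D: (-15)(5) − (-11)(8.5) = 18.5
D→E: (-11)(-14) − (-11.5)(5) = 211.5
E→F: (-11.5)(-5) − (8)(-14) = 169.5
F→G: (8)(0) − (13.5)(-5) = 67.5
G→A: (13.5)(15) − (8)(0) = 202.5
Σ = 969
Area = |Σ|/2 = 484.5.

484.5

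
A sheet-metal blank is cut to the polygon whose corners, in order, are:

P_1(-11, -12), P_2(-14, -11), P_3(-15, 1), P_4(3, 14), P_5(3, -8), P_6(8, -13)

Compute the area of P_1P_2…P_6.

Apply the shoelace formula: 2A = Σ (x_i·y_{i+1} − x_{i+1}·y_i), indices taken mod 6.
Σ = (-47) + (-179) + (-213) + (-66) + (25) + (-239) = -719
Area = |Σ|/2 = 359.5.

359.5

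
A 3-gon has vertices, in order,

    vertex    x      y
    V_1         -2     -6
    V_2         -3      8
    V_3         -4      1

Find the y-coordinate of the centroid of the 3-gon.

1

Apply the shoelace (surveyor's) formula. First the cross-terms c_i = x_i·y_{i+1} − x_{i+1}·y_i:
  -34, 29, 26  ⇒  2A = 21, A = 10.5.
Then Σ (y_i + y_{i+1})·c_i = 63, so ȳ = 63 / (6·10.5) = 1.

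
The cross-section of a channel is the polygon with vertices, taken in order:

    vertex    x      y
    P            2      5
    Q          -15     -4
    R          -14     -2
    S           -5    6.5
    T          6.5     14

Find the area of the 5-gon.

Apply the shoelace formula: 2A = Σ (x_i·y_{i+1} − x_{i+1}·y_i), indices taken mod 5.
Cross-terms: 67, -26, -101, -112.25, 4.5  ⇒  Σ = -167.75
Area = |Σ|/2 = 83.875.

83.875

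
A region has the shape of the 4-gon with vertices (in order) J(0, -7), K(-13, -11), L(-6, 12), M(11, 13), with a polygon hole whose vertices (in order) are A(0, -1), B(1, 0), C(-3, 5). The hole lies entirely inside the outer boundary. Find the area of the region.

Outer boundary:
Apply the surveyor's formula: 2A = Σ (x_i·y_{i+1} − x_{i+1}·y_i), indices taken mod 4.
J→K: (0)(-11) − (-13)(-7) = -91
K→L: (-13)(12) − (-6)(-11) = -222
L→M: (-6)(13) − (11)(12) = -210
M→J: (11)(-7) − (0)(13) = -77
Σ = -600
Area = |Σ|/2 = 300.
Hole:
Apply Gauss's area formula: 2A = Σ (x_i·y_{i+1} − x_{i+1}·y_i), indices taken mod 3.
Σ = (1) + (5) + (3) = 9
Area = |Σ|/2 = 4.5.
Net area = 300 − 4.5 = 295.5.

295.5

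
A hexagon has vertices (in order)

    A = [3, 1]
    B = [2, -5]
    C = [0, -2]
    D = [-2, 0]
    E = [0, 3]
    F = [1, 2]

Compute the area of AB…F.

19.5

Σ = (-17) + (-4) + (-4) + (-6) + (-3) + (-5) = -39
Area = |Σ|/2 = 19.5.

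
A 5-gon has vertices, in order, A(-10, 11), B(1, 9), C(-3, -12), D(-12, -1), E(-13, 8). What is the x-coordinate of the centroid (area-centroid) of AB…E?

-1024/171

Apply the shoelace formula. First the cross-terms c_i = x_i·y_{i+1} − x_{i+1}·y_i:
  -101, 15, -141, -109, -63  ⇒  2A = -399, A = -199.5.
Then Σ (x_i + x_{i+1})·c_i = 7168, so x̄ = 7168 / (6·(-199.5)) = -1024/171.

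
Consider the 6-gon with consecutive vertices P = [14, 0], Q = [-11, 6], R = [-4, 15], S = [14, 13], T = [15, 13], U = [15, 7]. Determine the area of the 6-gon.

260

Σ = (84) + (-141) + (-262) + (-13) + (-90) + (-98) = -520
Area = |Σ|/2 = 260.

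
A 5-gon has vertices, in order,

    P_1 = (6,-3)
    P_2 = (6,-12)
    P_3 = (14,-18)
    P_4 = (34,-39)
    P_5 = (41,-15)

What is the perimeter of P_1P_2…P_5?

|P_1P_2| = √((0)² + (-9)²) = √81 = 9
|P_2P_3| = √((8)² + (-6)²) = √100 = 10
|P_3P_4| = √((20)² + (-21)²) = √841 = 29
|P_4P_5| = √((7)² + (24)²) = √625 = 25
|P_5P_1| = √((-35)² + (12)²) = √1369 = 37
Perimeter = 9 + 10 + 29 + 25 + 37 = 110.

110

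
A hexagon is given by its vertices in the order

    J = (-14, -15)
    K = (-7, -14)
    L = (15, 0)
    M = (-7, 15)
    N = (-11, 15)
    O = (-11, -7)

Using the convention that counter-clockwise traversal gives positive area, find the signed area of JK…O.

Σ = (91) + (210) + (225) + (60) + (242) + (67) = 895
Signed area = Σ/2 = 447.5 (positive ⇒ counter-clockwise traversal).

447.5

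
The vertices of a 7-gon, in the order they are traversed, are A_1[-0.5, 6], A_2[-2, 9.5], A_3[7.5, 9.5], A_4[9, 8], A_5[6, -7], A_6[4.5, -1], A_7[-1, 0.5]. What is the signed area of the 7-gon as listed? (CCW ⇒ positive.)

Cross-terms: 7.25, -90.25, -25.5, -111, 25.5, 1.25, -5.75  ⇒  Σ = -198.5
Signed area = Σ/2 = -99.25 (negative ⇒ clockwise traversal).

-99.25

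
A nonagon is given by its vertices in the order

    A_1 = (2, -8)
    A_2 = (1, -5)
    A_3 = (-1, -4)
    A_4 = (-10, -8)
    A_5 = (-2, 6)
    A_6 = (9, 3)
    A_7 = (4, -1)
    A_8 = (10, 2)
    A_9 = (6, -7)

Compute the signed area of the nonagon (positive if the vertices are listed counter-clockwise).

A_1→A_2: (2)(-5) − (1)(-8) = -2
A_2→A_3: (1)(-4) − (-1)(-5) = -9
A_3→A_4: (-1)(-8) − (-10)(-4) = -32
A_4→A_5: (-10)(6) − (-2)(-8) = -76
A_5→A_6: (-2)(3) − (9)(6) = -60
A_6→A_7: (9)(-1) − (4)(3) = -21
A_7→A_8: (4)(2) − (10)(-1) = 18
A_8→A_9: (10)(-7) − (6)(2) = -82
A_9→A_1: (6)(-8) − (2)(-7) = -34
Σ = -298
Signed area = Σ/2 = -149 (negative ⇒ clockwise traversal).

-149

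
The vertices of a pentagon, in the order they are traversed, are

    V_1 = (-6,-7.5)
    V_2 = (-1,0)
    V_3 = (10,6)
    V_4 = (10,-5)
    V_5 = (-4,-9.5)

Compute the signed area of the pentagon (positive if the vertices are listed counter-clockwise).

-132.75

Apply Gauss's area formula: 2A = Σ (x_i·y_{i+1} − x_{i+1}·y_i), indices taken mod 5.
Σ = (-7.5) + (-6) + (-110) + (-115) + (-27) = -265.5
Signed area = Σ/2 = -132.75 (negative ⇒ clockwise traversal).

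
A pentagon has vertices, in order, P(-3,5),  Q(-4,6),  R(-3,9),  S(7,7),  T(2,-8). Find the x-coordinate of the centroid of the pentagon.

Apply Gauss's area formula. First the cross-terms c_i = x_i·y_{i+1} − x_{i+1}·y_i:
  2, -18, -84, -70, -14  ⇒  2A = -184, A = -92.
Then Σ (x_i + x_{i+1})·c_i = -840, so x̄ = -840 / (6·(-92)) = 35/23.

35/23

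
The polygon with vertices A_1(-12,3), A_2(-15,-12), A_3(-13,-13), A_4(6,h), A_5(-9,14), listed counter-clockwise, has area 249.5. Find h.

The doubled signed area Σ (x_i y_{i+1} − x_{i+1} y_i) is linear in h.
With h=0 it equals 531; the coefficient of h is -4 (from the two edges through A_4).
So -4·h + 531 = 2·249.5 = 499 ⇒ h = 8.

8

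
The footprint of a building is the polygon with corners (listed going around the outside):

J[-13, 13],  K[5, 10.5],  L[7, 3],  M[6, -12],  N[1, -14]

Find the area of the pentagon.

Apply the shoelace formula: 2A = Σ (x_i·y_{i+1} − x_{i+1}·y_i), indices taken mod 5.
Σ = (-201.5) + (-58.5) + (-102) + (-72) + (-169) = -603
Area = |Σ|/2 = 301.5.

301.5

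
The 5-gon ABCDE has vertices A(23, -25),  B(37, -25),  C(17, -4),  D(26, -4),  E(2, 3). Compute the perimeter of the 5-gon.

112

|AB| = √((14)² + (0)²) = √196 = 14
|BC| = √((-20)² + (21)²) = √841 = 29
|CD| = √((9)² + (0)²) = √81 = 9
|DE| = √((-24)² + (7)²) = √625 = 25
|EA| = √((21)² + (-28)²) = √1225 = 35
Perimeter = 14 + 29 + 9 + 25 + 35 = 112.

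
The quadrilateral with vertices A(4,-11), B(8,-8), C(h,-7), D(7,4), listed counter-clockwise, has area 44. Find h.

11

Write out the shoelace sum; only the two edges meeting at C involve h:
2·Area = [(8·(-7) − h·(-8)) + (h·4 − 7·(-7))] + -37
       = 12·h + -44 = 88
⇒ h = 11.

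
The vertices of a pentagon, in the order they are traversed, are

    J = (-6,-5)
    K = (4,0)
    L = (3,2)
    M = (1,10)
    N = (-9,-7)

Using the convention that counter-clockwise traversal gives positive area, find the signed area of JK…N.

J→K: (-6)(0) − (4)(-5) = 20
K→L: (4)(2) − (3)(0) = 8
L→M: (3)(10) − (1)(2) = 28
M→N: (1)(-7) − (-9)(10) = 83
N→J: (-9)(-5) − (-6)(-7) = 3
Σ = 142
Signed area = Σ/2 = 71 (positive ⇒ counter-clockwise traversal).

71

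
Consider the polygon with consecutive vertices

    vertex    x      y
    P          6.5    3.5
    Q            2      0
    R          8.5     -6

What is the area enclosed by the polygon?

Apply Gauss's area formula: 2A = Σ (x_i·y_{i+1} − x_{i+1}·y_i), indices taken mod 3.
P→Q: (6.5)(0) − (2)(3.5) = -7
Q→R: (2)(-6) − (8.5)(0) = -12
R→P: (8.5)(3.5) − (6.5)(-6) = 68.75
Σ = 49.75
Area = |Σ|/2 = 24.875.

24.875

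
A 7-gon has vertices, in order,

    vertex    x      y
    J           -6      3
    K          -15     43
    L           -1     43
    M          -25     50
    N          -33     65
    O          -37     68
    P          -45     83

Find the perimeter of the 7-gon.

208

|JK| = √((-9)² + (40)²) = √1681 = 41
|KL| = √((14)² + (0)²) = √196 = 14
|LM| = √((-24)² + (7)²) = √625 = 25
|MN| = √((-8)² + (15)²) = √289 = 17
|NO| = √((-4)² + (3)²) = √25 = 5
|OP| = √((-8)² + (15)²) = √289 = 17
|PJ| = √((39)² + (-80)²) = √7921 = 89
Perimeter = 41 + 14 + 25 + 17 + 5 + 17 + 89 = 208.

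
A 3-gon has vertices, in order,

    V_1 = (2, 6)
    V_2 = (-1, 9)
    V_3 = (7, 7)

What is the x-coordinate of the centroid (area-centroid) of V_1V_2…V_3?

Apply the shoelace (surveyor's) formula. First the cross-terms c_i = x_i·y_{i+1} − x_{i+1}·y_i:
  24, -70, 28  ⇒  2A = -18, A = -9.
Then Σ (x_i + x_{i+1})·c_i = -144, so x̄ = -144 / (6·(-9)) = 8/3.

8/3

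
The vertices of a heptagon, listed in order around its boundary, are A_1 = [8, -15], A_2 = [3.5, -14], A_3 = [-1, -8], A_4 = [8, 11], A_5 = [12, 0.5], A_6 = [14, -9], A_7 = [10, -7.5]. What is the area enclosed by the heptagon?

198.25

A_1→A_2: (8)(-14) − (3.5)(-15) = -59.5
A_2→A_3: (3.5)(-8) − (-1)(-14) = -42
A_3→A_4: (-1)(11) − (8)(-8) = 53
A_4→A_5: (8)(0.5) − (12)(11) = -128
A_5→A_6: (12)(-9) − (14)(0.5) = -115
A_6→A_7: (14)(-7.5) − (10)(-9) = -15
A_7→A_1: (10)(-15) − (8)(-7.5) = -90
Σ = -396.5
Area = |Σ|/2 = 198.25.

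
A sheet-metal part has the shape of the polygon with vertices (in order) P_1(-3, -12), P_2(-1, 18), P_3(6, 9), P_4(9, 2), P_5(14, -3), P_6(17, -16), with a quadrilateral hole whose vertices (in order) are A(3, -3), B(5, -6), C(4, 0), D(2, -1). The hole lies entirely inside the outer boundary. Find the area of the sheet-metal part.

Outer boundary:
Apply Gauss's area formula: 2A = Σ (x_i·y_{i+1} − x_{i+1}·y_i), indices taken mod 6.
Cross-terms: -66, -117, -69, -55, -173, -252  ⇒  Σ = -732
Area = |Σ|/2 = 366.
Hole:
Apply the shoelace (surveyor's) formula: 2A = Σ (x_i·y_{i+1} − x_{i+1}·y_i), indices taken mod 4.
Σ = (-3) + (24) + (-4) + (-3) = 14
Area = |Σ|/2 = 7.
Net area = 366 − 7 = 359.

359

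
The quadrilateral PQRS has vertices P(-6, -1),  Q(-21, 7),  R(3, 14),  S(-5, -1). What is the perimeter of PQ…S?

|PQ| = √((-15)² + (8)²) = √289 = 17
|QR| = √((24)² + (7)²) = √625 = 25
|RS| = √((-8)² + (-15)²) = √289 = 17
|SP| = √((-1)² + (0)²) = √1 = 1
Perimeter = 17 + 25 + 17 + 1 = 60.

60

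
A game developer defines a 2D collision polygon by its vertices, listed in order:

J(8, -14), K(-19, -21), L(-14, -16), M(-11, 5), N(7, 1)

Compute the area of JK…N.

411

Apply the surveyor's formula: 2A = Σ (x_i·y_{i+1} − x_{i+1}·y_i), indices taken mod 5.
Cross-terms: -434, 10, -246, -46, -106  ⇒  Σ = -822
Area = |Σ|/2 = 411.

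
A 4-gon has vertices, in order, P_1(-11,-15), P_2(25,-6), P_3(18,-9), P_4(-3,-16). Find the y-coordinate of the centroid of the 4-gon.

-2215/183

Apply the shoelace (surveyor's) formula. First the cross-terms c_i = x_i·y_{i+1} − x_{i+1}·y_i:
  441, -117, -315, -131  ⇒  2A = -122, A = -61.
Then Σ (y_i + y_{i+1})·c_i = 4430, so ȳ = 4430 / (6·(-61)) = -2215/183.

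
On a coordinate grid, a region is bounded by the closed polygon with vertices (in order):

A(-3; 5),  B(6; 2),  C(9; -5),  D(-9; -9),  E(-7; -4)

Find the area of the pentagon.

142

Apply the shoelace formula: 2A = Σ (x_i·y_{i+1} − x_{i+1}·y_i), indices taken mod 5.
A→B: (-3)(2) − (6)(5) = -36
B→C: (6)(-5) − (9)(2) = -48
C→D: (9)(-9) − (-9)(-5) = -126
D→E: (-9)(-4) − (-7)(-9) = -27
E→A: (-7)(5) − (-3)(-4) = -47
Σ = -284
Area = |Σ|/2 = 142.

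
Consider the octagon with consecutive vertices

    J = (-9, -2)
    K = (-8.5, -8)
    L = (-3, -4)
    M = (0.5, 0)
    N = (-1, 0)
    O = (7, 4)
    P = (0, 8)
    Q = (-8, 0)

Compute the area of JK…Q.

Cross-terms: 55, 10, 2, 0, -4, 56, 64, 16  ⇒  Σ = 199
Area = |Σ|/2 = 99.5.

99.5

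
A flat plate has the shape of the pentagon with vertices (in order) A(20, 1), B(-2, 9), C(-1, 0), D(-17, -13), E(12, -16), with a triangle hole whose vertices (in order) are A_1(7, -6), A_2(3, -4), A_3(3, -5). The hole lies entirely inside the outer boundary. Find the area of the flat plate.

480

Outer boundary:
Apply the shoelace formula: 2A = Σ (x_i·y_{i+1} − x_{i+1}·y_i), indices taken mod 5.
Cross-terms: 182, 9, 13, 428, 332  ⇒  Σ = 964
Area = |Σ|/2 = 482.
Hole:
A_1→A_2: (7)(-4) − (3)(-6) = -10
A_2→A_3: (3)(-5) − (3)(-4) = -3
A_3→A_1: (3)(-6) − (7)(-5) = 17
Σ = 4
Area = |Σ|/2 = 2.
Net area = 482 − 2 = 480.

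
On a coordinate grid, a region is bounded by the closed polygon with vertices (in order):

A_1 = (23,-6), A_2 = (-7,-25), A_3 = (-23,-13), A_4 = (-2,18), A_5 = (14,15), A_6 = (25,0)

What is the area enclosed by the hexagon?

1174

Apply the surveyor's formula: 2A = Σ (x_i·y_{i+1} − x_{i+1}·y_i), indices taken mod 6.
A_1→A_2: (23)(-25) − (-7)(-6) = -617
A_2→A_3: (-7)(-13) − (-23)(-25) = -484
A_3→A_4: (-23)(18) − (-2)(-13) = -440
A_4→A_5: (-2)(15) − (14)(18) = -282
A_5→A_6: (14)(0) − (25)(15) = -375
A_6→A_1: (25)(-6) − (23)(0) = -150
Σ = -2348
Area = |Σ|/2 = 1174.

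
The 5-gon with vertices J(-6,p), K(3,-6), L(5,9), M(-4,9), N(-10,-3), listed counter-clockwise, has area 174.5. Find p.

The doubled signed area Σ (x_i y_{i+1} − x_{i+1} y_i) is linear in p.
With p=0 it equals 258; the coefficient of p is -13 (from the two edges through J).
So -13·p + 258 = 2·174.5 = 349 ⇒ p = -7.

-7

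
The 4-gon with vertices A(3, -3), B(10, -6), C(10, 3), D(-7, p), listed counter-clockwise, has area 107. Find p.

The doubled signed area Σ (x_i y_{i+1} − x_{i+1} y_i) is linear in p.
With p=0 it equals 144; the coefficient of p is 7 (from the two edges through D).
So 7·p + 144 = 2·107 = 214 ⇒ p = 10.

10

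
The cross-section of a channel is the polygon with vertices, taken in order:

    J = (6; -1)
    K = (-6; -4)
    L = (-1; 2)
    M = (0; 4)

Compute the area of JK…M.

Apply Gauss's area formula: 2A = Σ (x_i·y_{i+1} − x_{i+1}·y_i), indices taken mod 4.
Σ = (-30) + (-16) + (-4) + (-24) = -74
Area = |Σ|/2 = 37.

37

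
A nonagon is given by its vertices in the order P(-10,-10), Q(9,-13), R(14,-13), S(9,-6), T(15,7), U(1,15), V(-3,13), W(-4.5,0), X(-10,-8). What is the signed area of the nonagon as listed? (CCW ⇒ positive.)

Apply the shoelace formula: 2A = Σ (x_i·y_{i+1} − x_{i+1}·y_i), indices taken mod 9.
Σ = (220) + (65) + (33) + (153) + (218) + (58) + (58.5) + (36) + (20) = 861.5
Signed area = Σ/2 = 430.75 (positive ⇒ counter-clockwise traversal).

430.75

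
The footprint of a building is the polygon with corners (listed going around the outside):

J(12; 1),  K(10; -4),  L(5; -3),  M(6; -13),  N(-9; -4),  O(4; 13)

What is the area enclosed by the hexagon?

254.5

Apply Gauss's area formula: 2A = Σ (x_i·y_{i+1} − x_{i+1}·y_i), indices taken mod 6.
Σ = (-58) + (-10) + (-47) + (-141) + (-101) + (-152) = -509
Area = |Σ|/2 = 254.5.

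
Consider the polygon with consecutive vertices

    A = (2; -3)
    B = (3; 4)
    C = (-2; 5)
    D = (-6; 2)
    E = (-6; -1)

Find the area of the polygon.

Σ = (17) + (23) + (26) + (18) + (20) = 104
Area = |Σ|/2 = 52.

52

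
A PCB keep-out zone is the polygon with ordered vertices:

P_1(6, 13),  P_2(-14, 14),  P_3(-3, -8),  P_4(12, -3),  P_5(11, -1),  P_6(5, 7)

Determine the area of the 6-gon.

325.5

Apply the shoelace formula: 2A = Σ (x_i·y_{i+1} − x_{i+1}·y_i), indices taken mod 6.
Σ = (266) + (154) + (105) + (21) + (82) + (23) = 651
Area = |Σ|/2 = 325.5.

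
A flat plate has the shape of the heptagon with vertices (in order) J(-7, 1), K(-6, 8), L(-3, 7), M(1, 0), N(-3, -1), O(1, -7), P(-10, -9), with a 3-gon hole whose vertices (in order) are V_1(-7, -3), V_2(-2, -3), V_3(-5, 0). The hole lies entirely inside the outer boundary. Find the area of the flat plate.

95.5

Outer boundary:
Σ = (-50) + (-18) + (-7) + (-1) + (22) + (-79) + (-73) = -206
Area = |Σ|/2 = 103.
Hole:
V_1→V_2: (-7)(-3) − (-2)(-3) = 15
V_2→V_3: (-2)(0) − (-5)(-3) = -15
V_3→V_1: (-5)(-3) − (-7)(0) = 15
Σ = 15
Area = |Σ|/2 = 7.5.
Net area = 103 − 7.5 = 95.5.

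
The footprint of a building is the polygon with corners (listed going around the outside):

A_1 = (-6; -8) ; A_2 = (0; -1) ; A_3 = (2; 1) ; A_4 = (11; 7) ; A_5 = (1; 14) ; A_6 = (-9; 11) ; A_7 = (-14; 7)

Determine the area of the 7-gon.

Apply Gauss's area formula: 2A = Σ (x_i·y_{i+1} − x_{i+1}·y_i), indices taken mod 7.
Σ = (6) + (2) + (3) + (147) + (137) + (91) + (154) = 540
Area = |Σ|/2 = 270.

270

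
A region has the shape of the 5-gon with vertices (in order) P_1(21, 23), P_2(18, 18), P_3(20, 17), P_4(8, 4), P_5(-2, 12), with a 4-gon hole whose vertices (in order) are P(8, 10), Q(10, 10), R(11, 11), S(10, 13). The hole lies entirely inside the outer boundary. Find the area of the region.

Outer boundary:
Apply the shoelace formula: 2A = Σ (x_i·y_{i+1} − x_{i+1}·y_i), indices taken mod 5.
Σ = (-36) + (-54) + (-56) + (104) + (-298) = -340
Area = |Σ|/2 = 170.
Hole:
Σ = (-20) + (0) + (33) + (-4) = 9
Area = |Σ|/2 = 4.5.
Net area = 170 − 4.5 = 165.5.

165.5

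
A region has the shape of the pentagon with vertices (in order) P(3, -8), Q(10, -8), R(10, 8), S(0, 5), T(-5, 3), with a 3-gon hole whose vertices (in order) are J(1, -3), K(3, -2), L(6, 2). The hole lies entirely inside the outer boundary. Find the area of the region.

Outer boundary:
Σ = (56) + (160) + (50) + (25) + (31) = 322
Area = |Σ|/2 = 161.
Hole:
Apply the shoelace formula: 2A = Σ (x_i·y_{i+1} − x_{i+1}·y_i), indices taken mod 3.
Σ = (7) + (18) + (-20) = 5
Area = |Σ|/2 = 2.5.
Net area = 161 − 2.5 = 158.5.

158.5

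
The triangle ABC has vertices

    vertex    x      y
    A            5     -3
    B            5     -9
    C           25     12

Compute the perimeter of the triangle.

|AB| = √((0)² + (-6)²) = √36 = 6
|BC| = √((20)² + (21)²) = √841 = 29
|CA| = √((-20)² + (-15)²) = √625 = 25
Perimeter = 6 + 29 + 25 = 60.

60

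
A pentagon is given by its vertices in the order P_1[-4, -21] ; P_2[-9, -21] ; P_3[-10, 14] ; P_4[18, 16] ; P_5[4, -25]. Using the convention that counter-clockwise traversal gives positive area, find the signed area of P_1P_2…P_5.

Σ = (-105) + (-336) + (-412) + (-514) + (-184) = -1551
Signed area = Σ/2 = -775.5 (negative ⇒ clockwise traversal).

-775.5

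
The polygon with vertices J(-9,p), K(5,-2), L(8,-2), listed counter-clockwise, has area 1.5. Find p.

-1

Write out the shoelace sum; only the two edges meeting at J involve p:
2·Area = [(8·p − (-9)·(-2)) + ((-9)·(-2) − 5·p)] + 6
       = 3·p + 6 = 3
⇒ p = -1.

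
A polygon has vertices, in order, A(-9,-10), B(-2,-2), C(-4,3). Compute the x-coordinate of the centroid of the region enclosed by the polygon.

-5

Apply the surveyor's formula. First the cross-terms c_i = x_i·y_{i+1} − x_{i+1}·y_i:
  -2, -14, 67  ⇒  2A = 51, A = 25.5.
Then Σ (x_i + x_{i+1})·c_i = -765, so x̄ = -765 / (6·25.5) = -5.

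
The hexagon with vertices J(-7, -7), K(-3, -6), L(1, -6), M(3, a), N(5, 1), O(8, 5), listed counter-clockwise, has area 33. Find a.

-1

The doubled signed area Σ (x_i y_{i+1} − x_{i+1} y_i) is linear in a.
With a=0 it equals 62; the coefficient of a is -4 (from the two edges through M).
So -4·a + 62 = 2·33 = 66 ⇒ a = -1.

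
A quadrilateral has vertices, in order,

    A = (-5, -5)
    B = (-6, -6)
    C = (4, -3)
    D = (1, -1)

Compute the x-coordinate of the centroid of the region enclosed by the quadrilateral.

Apply the shoelace (surveyor's) formula. First the cross-terms c_i = x_i·y_{i+1} − x_{i+1}·y_i:
  0, 42, -1, -10  ⇒  2A = 31, A = 15.5.
Then Σ (x_i + x_{i+1})·c_i = -49, so x̄ = -49 / (6·15.5) = -49/93.

-49/93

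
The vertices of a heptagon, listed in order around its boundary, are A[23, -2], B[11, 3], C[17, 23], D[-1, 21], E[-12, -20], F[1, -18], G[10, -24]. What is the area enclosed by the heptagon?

934.5

Apply the shoelace formula: 2A = Σ (x_i·y_{i+1} − x_{i+1}·y_i), indices taken mod 7.
Σ = (91) + (202) + (380) + (272) + (236) + (156) + (532) = 1869
Area = |Σ|/2 = 934.5.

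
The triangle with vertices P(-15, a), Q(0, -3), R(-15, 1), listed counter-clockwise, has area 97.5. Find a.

Write out the shoelace sum; only the two edges meeting at P involve a:
2·Area = [((-15)·a − (-15)·1) + ((-15)·(-3) − 0·a)] + -45
       = -15·a + 15 = 195
⇒ a = -12.

-12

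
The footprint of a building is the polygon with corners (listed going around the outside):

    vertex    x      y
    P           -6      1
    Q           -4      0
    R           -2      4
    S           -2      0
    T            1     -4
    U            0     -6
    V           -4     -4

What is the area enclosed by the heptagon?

27

Apply the shoelace formula: 2A = Σ (x_i·y_{i+1} − x_{i+1}·y_i), indices taken mod 7.
Cross-terms: 4, -16, 8, 8, -6, -24, -28  ⇒  Σ = -54
Area = |Σ|/2 = 27.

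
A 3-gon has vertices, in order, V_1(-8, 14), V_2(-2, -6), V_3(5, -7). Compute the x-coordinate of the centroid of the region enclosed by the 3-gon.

Apply the shoelace (surveyor's) formula. First the cross-terms c_i = x_i·y_{i+1} − x_{i+1}·y_i:
  76, 44, 14  ⇒  2A = 134, A = 67.
Then Σ (x_i + x_{i+1})·c_i = -670, so x̄ = -670 / (6·67) = -5/3.

-5/3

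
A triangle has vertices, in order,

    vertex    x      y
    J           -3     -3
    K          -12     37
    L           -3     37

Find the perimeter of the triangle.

|JK| = √((-9)² + (40)²) = √1681 = 41
|KL| = √((9)² + (0)²) = √81 = 9
|LJ| = √((0)² + (-40)²) = √1600 = 40
Perimeter = 41 + 9 + 40 = 90.

90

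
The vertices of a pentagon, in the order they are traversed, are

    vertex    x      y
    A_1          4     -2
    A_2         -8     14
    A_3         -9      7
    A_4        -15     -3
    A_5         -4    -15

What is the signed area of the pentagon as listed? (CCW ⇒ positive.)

Apply the shoelace formula: 2A = Σ (x_i·y_{i+1} − x_{i+1}·y_i), indices taken mod 5.
A_1→A_2: (4)(14) − (-8)(-2) = 40
A_2→A_3: (-8)(7) − (-9)(14) = 70
A_3→A_4: (-9)(-3) − (-15)(7) = 132
A_4→A_5: (-15)(-15) − (-4)(-3) = 213
A_5→A_1: (-4)(-2) − (4)(-15) = 68
Σ = 523
Signed area = Σ/2 = 261.5 (positive ⇒ counter-clockwise traversal).

261.5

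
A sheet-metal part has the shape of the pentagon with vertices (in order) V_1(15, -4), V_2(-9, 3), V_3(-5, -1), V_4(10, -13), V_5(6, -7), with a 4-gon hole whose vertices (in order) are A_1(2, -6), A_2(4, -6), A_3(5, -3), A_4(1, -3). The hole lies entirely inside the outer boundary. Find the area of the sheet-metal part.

89.5

Outer boundary:
Σ = (9) + (24) + (75) + (8) + (81) = 197
Area = |Σ|/2 = 98.5.
Hole:
Apply the shoelace formula: 2A = Σ (x_i·y_{i+1} − x_{i+1}·y_i), indices taken mod 4.
A_1→A_2: (2)(-6) − (4)(-6) = 12
A_2→A_3: (4)(-3) − (5)(-6) = 18
A_3→A_4: (5)(-3) − (1)(-3) = -12
A_4→A_1: (1)(-6) − (2)(-3) = 0
Σ = 18
Area = |Σ|/2 = 9.
Net area = 98.5 − 9 = 89.5.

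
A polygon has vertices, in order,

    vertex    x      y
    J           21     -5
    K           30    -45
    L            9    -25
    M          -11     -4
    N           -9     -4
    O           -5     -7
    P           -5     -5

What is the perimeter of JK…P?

|JK| = √((9)² + (-40)²) = √1681 = 41
|KL| = √((-21)² + (20)²) = √841 = 29
|LM| = √((-20)² + (21)²) = √841 = 29
|MN| = √((2)² + (0)²) = √4 = 2
|NO| = √((4)² + (-3)²) = √25 = 5
|OP| = √((0)² + (2)²) = √4 = 2
|PJ| = √((26)² + (0)²) = √676 = 26
Perimeter = 41 + 29 + 29 + 2 + 5 + 2 + 26 = 134.

134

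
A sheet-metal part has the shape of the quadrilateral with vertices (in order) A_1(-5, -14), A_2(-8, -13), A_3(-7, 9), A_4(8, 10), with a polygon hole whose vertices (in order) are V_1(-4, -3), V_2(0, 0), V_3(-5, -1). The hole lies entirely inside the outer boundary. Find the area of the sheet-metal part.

201.5

Outer boundary:
Apply Gauss's area formula: 2A = Σ (x_i·y_{i+1} − x_{i+1}·y_i), indices taken mod 4.
A_1→A_2: (-5)(-13) − (-8)(-14) = -47
A_2→A_3: (-8)(9) − (-7)(-13) = -163
A_3→A_4: (-7)(10) − (8)(9) = -142
A_4→A_1: (8)(-14) − (-5)(10) = -62
Σ = -414
Area = |Σ|/2 = 207.
Hole:
Cross-terms: 0, 0, 11  ⇒  Σ = 11
Area = |Σ|/2 = 5.5.
Net area = 207 − 5.5 = 201.5.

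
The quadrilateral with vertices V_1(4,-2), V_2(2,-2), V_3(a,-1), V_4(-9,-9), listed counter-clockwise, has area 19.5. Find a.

Write out the shoelace sum; only the two edges meeting at V_3 involve a:
2·Area = [(2·(-1) − a·(-2)) + (a·(-9) − (-9)·(-1))] + 50
       = -7·a + 39 = 39
⇒ a = 0.

0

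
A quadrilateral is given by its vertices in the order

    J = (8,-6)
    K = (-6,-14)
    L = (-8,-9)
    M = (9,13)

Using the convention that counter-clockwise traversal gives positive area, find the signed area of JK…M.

-193.5

Apply Gauss's area formula: 2A = Σ (x_i·y_{i+1} − x_{i+1}·y_i), indices taken mod 4.
Σ = (-148) + (-58) + (-23) + (-158) = -387
Signed area = Σ/2 = -193.5 (negative ⇒ clockwise traversal).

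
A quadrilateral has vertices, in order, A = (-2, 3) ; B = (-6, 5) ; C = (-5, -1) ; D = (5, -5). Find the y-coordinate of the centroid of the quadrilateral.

-1/111

Apply the shoelace formula. First the cross-terms c_i = x_i·y_{i+1} − x_{i+1}·y_i:
  8, 31, 30, 5  ⇒  2A = 74, A = 37.
Then Σ (y_i + y_{i+1})·c_i = -2, so ȳ = -2 / (6·37) = -1/111.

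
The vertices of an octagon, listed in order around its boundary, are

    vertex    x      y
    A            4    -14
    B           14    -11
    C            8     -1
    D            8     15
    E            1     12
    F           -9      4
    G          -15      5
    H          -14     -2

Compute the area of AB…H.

Apply the shoelace formula: 2A = Σ (x_i·y_{i+1} − x_{i+1}·y_i), indices taken mod 8.
Cross-terms: 152, 74, 128, 81, 112, 15, 100, 204  ⇒  Σ = 866
Area = |Σ|/2 = 433.

433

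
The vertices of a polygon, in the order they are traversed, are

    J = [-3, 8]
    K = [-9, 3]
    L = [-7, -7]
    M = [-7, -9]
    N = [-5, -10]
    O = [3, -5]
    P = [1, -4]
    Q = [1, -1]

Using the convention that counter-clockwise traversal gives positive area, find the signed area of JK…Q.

J→K: (-3)(3) − (-9)(8) = 63
K→L: (-9)(-7) − (-7)(3) = 84
L→M: (-7)(-9) − (-7)(-7) = 14
M→N: (-7)(-10) − (-5)(-9) = 25
N→O: (-5)(-5) − (3)(-10) = 55
O→P: (3)(-4) − (1)(-5) = -7
P→Q: (1)(-1) − (1)(-4) = 3
Q→J: (1)(8) − (-3)(-1) = 5
Σ = 242
Signed area = Σ/2 = 121 (positive ⇒ counter-clockwise traversal).

121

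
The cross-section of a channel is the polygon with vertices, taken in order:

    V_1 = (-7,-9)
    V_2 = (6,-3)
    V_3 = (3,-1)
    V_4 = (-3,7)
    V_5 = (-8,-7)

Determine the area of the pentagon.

98

Σ = (75) + (3) + (18) + (77) + (23) = 196
Area = |Σ|/2 = 98.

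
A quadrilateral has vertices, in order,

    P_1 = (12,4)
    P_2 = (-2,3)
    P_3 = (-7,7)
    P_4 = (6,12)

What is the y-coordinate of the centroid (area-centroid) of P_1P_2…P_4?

Apply Gauss's area formula. First the cross-terms c_i = x_i·y_{i+1} − x_{i+1}·y_i:
  44, 7, -126, -120  ⇒  2A = -195, A = -97.5.
Then Σ (y_i + y_{i+1})·c_i = -3936, so ȳ = -3936 / (6·(-97.5)) = 1312/195.

1312/195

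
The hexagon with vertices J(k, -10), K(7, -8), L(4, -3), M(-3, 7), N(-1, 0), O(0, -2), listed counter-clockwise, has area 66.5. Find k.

Write out the shoelace sum; only the two edges meeting at J involve k:
2·Area = [(0·(-10) − k·(-2)) + (k·(-8) − 7·(-10))] + 39
       = -6·k + 109 = 133
⇒ k = -4.

-4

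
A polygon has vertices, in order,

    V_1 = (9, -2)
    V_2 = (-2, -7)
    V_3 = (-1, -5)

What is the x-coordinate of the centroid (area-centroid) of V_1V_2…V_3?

2

Apply the shoelace (surveyor's) formula. First the cross-terms c_i = x_i·y_{i+1} − x_{i+1}·y_i:
  -67, 3, 47  ⇒  2A = -17, A = -8.5.
Then Σ (x_i + x_{i+1})·c_i = -102, so x̄ = -102 / (6·(-8.5)) = 2.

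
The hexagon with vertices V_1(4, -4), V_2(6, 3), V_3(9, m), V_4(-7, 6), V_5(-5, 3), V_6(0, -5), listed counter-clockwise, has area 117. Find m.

9

Write out the shoelace sum; only the two edges meeting at V_3 involve m:
2·Area = [(6·m − 9·3) + (9·6 − (-7)·m)] + 90
       = 13·m + 117 = 234
⇒ m = 9.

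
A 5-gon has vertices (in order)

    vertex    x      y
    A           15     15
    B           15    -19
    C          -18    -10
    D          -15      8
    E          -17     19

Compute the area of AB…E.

Apply the shoelace (surveyor's) formula: 2A = Σ (x_i·y_{i+1} − x_{i+1}·y_i), indices taken mod 5.
Cross-terms: -510, -492, -294, -149, -540  ⇒  Σ = -1985
Area = |Σ|/2 = 992.5.

992.5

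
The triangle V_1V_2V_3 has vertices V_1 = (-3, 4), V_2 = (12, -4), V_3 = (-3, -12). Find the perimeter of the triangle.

|V_1V_2| = √((15)² + (-8)²) = √289 = 17
|V_2V_3| = √((-15)² + (-8)²) = √289 = 17
|V_3V_1| = √((0)² + (16)²) = √256 = 16
Perimeter = 17 + 17 + 16 = 50.

50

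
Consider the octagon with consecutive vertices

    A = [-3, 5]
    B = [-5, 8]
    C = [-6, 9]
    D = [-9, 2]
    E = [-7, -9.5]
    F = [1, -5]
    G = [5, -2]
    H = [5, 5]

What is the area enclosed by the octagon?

Σ = (1) + (3) + (69) + (99.5) + (44.5) + (23) + (35) + (40) = 315
Area = |Σ|/2 = 157.5.

157.5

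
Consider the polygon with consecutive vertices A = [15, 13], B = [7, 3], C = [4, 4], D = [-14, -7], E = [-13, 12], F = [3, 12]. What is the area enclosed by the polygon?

297

Σ = (-46) + (16) + (28) + (-259) + (-192) + (-141) = -594
Area = |Σ|/2 = 297.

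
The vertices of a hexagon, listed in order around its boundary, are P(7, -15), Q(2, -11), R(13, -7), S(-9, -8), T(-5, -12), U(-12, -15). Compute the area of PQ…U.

Cross-terms: -47, 129, -167, 68, -69, 285  ⇒  Σ = 199
Area = |Σ|/2 = 99.5.

99.5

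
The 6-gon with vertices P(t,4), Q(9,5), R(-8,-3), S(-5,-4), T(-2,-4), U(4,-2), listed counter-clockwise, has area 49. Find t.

The doubled signed area Σ (x_i y_{i+1} − x_{i+1} y_i) is linear in t.
With t=0 it equals 42; the coefficient of t is 7 (from the two edges through P).
So 7·t + 42 = 2·49 = 98 ⇒ t = 8.

8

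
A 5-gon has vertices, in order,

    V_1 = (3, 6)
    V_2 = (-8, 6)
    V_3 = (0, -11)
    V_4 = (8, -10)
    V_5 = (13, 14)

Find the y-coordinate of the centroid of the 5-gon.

Apply the shoelace (surveyor's) formula. First the cross-terms c_i = x_i·y_{i+1} − x_{i+1}·y_i:
  66, 88, 88, 242, 36  ⇒  2A = 520, A = 260.
Then Σ (y_i + y_{i+1})·c_i = 192, so ȳ = 192 / (6·260) = 8/65.

8/65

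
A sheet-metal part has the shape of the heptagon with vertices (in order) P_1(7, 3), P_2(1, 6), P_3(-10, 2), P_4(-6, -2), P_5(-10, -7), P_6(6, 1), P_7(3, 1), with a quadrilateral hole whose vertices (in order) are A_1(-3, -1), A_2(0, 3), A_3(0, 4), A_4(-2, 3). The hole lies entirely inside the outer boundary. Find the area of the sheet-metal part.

Outer boundary:
Apply Gauss's area formula: 2A = Σ (x_i·y_{i+1} − x_{i+1}·y_i), indices taken mod 7.
P_1→P_2: (7)(6) − (1)(3) = 39
P_2→P_3: (1)(2) − (-10)(6) = 62
P_3→P_4: (-10)(-2) − (-6)(2) = 32
P_4→P_5: (-6)(-7) − (-10)(-2) = 22
P_5→P_6: (-10)(1) − (6)(-7) = 32
P_6→P_7: (6)(1) − (3)(1) = 3
P_7→P_1: (3)(3) − (7)(1) = 2
Σ = 192
Area = |Σ|/2 = 96.
Hole:
Apply Gauss's area formula: 2A = Σ (x_i·y_{i+1} − x_{i+1}·y_i), indices taken mod 4.
Cross-terms: -9, 0, 8, 11  ⇒  Σ = 10
Area = |Σ|/2 = 5.
Net area = 96 − 5 = 91.

91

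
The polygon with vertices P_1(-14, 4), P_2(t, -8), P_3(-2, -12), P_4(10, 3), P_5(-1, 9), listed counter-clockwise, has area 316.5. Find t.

Write out the shoelace sum; only the two edges meeting at P_2 involve t:
2·Area = [((-14)·(-8) − t·4) + (t·(-12) − (-2)·(-8))] + 329
       = -16·t + 425 = 633
⇒ t = -13.

-13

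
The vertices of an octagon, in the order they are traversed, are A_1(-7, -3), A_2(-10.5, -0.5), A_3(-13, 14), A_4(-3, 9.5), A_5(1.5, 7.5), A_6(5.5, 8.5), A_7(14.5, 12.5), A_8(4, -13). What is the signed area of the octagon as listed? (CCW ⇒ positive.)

A_1→A_2: (-7)(-0.5) − (-10.5)(-3) = -28
A_2→A_3: (-10.5)(14) − (-13)(-0.5) = -153.5
A_3→A_4: (-13)(9.5) − (-3)(14) = -81.5
A_4→A_5: (-3)(7.5) − (1.5)(9.5) = -36.75
A_5→A_6: (1.5)(8.5) − (5.5)(7.5) = -28.5
A_6→A_7: (5.5)(12.5) − (14.5)(8.5) = -54.5
A_7→A_8: (14.5)(-13) − (4)(12.5) = -238.5
A_8→A_1: (4)(-3) − (-7)(-13) = -103
Σ = -724.25
Signed area = Σ/2 = -362.125 (negative ⇒ clockwise traversal).

-362.125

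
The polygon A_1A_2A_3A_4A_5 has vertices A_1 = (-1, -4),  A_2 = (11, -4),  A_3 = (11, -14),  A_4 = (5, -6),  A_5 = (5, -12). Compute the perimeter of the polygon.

|A_1A_2| = √((12)² + (0)²) = √144 = 12
|A_2A_3| = √((0)² + (-10)²) = √100 = 10
|A_3A_4| = √((-6)² + (8)²) = √100 = 10
|A_4A_5| = √((0)² + (-6)²) = √36 = 6
|A_5A_1| = √((-6)² + (8)²) = √100 = 10
Perimeter = 12 + 10 + 10 + 6 + 10 = 48.

48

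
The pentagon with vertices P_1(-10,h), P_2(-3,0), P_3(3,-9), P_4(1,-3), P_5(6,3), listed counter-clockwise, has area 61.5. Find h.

5

Write out the shoelace sum; only the two edges meeting at P_1 involve h:
2·Area = [(6·h − (-10)·3) + ((-10)·0 − (-3)·h)] + 48
       = 9·h + 78 = 123
⇒ h = 5.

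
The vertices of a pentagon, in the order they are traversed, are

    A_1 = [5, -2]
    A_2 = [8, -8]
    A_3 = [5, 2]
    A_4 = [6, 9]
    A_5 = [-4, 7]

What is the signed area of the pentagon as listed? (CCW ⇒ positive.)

58

Apply Gauss's area formula: 2A = Σ (x_i·y_{i+1} − x_{i+1}·y_i), indices taken mod 5.
Σ = (-24) + (56) + (33) + (78) + (-27) = 116
Signed area = Σ/2 = 58 (positive ⇒ counter-clockwise traversal).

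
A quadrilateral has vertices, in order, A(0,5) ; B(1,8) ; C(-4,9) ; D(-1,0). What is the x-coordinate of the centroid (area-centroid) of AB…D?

Apply Gauss's area formula. First the cross-terms c_i = x_i·y_{i+1} − x_{i+1}·y_i:
  -5, 41, 9, -5  ⇒  2A = 40, A = 20.
Then Σ (x_i + x_{i+1})·c_i = -168, so x̄ = -168 / (6·20) = -1.4.

-1.4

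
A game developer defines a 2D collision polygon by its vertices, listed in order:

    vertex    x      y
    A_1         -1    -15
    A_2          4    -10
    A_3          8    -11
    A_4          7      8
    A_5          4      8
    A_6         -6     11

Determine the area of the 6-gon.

Apply Gauss's area formula: 2A = Σ (x_i·y_{i+1} − x_{i+1}·y_i), indices taken mod 6.
A_1→A_2: (-1)(-10) − (4)(-15) = 70
A_2→A_3: (4)(-11) − (8)(-10) = 36
A_3→A_4: (8)(8) − (7)(-11) = 141
A_4→A_5: (7)(8) − (4)(8) = 24
A_5→A_6: (4)(11) − (-6)(8) = 92
A_6→A_1: (-6)(-15) − (-1)(11) = 101
Σ = 464
Area = |Σ|/2 = 232.

232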